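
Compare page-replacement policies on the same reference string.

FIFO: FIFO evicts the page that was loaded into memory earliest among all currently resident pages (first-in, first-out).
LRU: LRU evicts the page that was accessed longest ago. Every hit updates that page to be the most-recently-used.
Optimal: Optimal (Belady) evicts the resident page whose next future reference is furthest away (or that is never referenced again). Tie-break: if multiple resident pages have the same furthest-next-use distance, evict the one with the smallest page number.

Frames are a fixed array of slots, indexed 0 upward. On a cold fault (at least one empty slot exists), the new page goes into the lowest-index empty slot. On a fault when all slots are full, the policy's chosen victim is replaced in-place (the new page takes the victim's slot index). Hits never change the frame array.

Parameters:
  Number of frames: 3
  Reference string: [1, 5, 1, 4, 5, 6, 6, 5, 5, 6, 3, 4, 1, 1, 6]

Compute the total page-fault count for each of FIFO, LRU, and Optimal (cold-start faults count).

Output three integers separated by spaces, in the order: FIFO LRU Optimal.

Answer: 6 8 6

Derivation:
--- FIFO ---
  step 0: ref 1 -> FAULT, frames=[1,-,-] (faults so far: 1)
  step 1: ref 5 -> FAULT, frames=[1,5,-] (faults so far: 2)
  step 2: ref 1 -> HIT, frames=[1,5,-] (faults so far: 2)
  step 3: ref 4 -> FAULT, frames=[1,5,4] (faults so far: 3)
  step 4: ref 5 -> HIT, frames=[1,5,4] (faults so far: 3)
  step 5: ref 6 -> FAULT, evict 1, frames=[6,5,4] (faults so far: 4)
  step 6: ref 6 -> HIT, frames=[6,5,4] (faults so far: 4)
  step 7: ref 5 -> HIT, frames=[6,5,4] (faults so far: 4)
  step 8: ref 5 -> HIT, frames=[6,5,4] (faults so far: 4)
  step 9: ref 6 -> HIT, frames=[6,5,4] (faults so far: 4)
  step 10: ref 3 -> FAULT, evict 5, frames=[6,3,4] (faults so far: 5)
  step 11: ref 4 -> HIT, frames=[6,3,4] (faults so far: 5)
  step 12: ref 1 -> FAULT, evict 4, frames=[6,3,1] (faults so far: 6)
  step 13: ref 1 -> HIT, frames=[6,3,1] (faults so far: 6)
  step 14: ref 6 -> HIT, frames=[6,3,1] (faults so far: 6)
  FIFO total faults: 6
--- LRU ---
  step 0: ref 1 -> FAULT, frames=[1,-,-] (faults so far: 1)
  step 1: ref 5 -> FAULT, frames=[1,5,-] (faults so far: 2)
  step 2: ref 1 -> HIT, frames=[1,5,-] (faults so far: 2)
  step 3: ref 4 -> FAULT, frames=[1,5,4] (faults so far: 3)
  step 4: ref 5 -> HIT, frames=[1,5,4] (faults so far: 3)
  step 5: ref 6 -> FAULT, evict 1, frames=[6,5,4] (faults so far: 4)
  step 6: ref 6 -> HIT, frames=[6,5,4] (faults so far: 4)
  step 7: ref 5 -> HIT, frames=[6,5,4] (faults so far: 4)
  step 8: ref 5 -> HIT, frames=[6,5,4] (faults so far: 4)
  step 9: ref 6 -> HIT, frames=[6,5,4] (faults so far: 4)
  step 10: ref 3 -> FAULT, evict 4, frames=[6,5,3] (faults so far: 5)
  step 11: ref 4 -> FAULT, evict 5, frames=[6,4,3] (faults so far: 6)
  step 12: ref 1 -> FAULT, evict 6, frames=[1,4,3] (faults so far: 7)
  step 13: ref 1 -> HIT, frames=[1,4,3] (faults so far: 7)
  step 14: ref 6 -> FAULT, evict 3, frames=[1,4,6] (faults so far: 8)
  LRU total faults: 8
--- Optimal ---
  step 0: ref 1 -> FAULT, frames=[1,-,-] (faults so far: 1)
  step 1: ref 5 -> FAULT, frames=[1,5,-] (faults so far: 2)
  step 2: ref 1 -> HIT, frames=[1,5,-] (faults so far: 2)
  step 3: ref 4 -> FAULT, frames=[1,5,4] (faults so far: 3)
  step 4: ref 5 -> HIT, frames=[1,5,4] (faults so far: 3)
  step 5: ref 6 -> FAULT, evict 1, frames=[6,5,4] (faults so far: 4)
  step 6: ref 6 -> HIT, frames=[6,5,4] (faults so far: 4)
  step 7: ref 5 -> HIT, frames=[6,5,4] (faults so far: 4)
  step 8: ref 5 -> HIT, frames=[6,5,4] (faults so far: 4)
  step 9: ref 6 -> HIT, frames=[6,5,4] (faults so far: 4)
  step 10: ref 3 -> FAULT, evict 5, frames=[6,3,4] (faults so far: 5)
  step 11: ref 4 -> HIT, frames=[6,3,4] (faults so far: 5)
  step 12: ref 1 -> FAULT, evict 3, frames=[6,1,4] (faults so far: 6)
  step 13: ref 1 -> HIT, frames=[6,1,4] (faults so far: 6)
  step 14: ref 6 -> HIT, frames=[6,1,4] (faults so far: 6)
  Optimal total faults: 6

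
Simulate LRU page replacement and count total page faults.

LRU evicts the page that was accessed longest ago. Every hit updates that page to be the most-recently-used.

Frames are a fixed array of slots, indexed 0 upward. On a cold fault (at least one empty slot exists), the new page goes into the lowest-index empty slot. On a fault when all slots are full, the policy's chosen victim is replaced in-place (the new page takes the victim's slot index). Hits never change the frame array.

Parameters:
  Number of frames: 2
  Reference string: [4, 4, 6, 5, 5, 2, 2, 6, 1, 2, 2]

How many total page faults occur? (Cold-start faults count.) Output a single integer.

Answer: 7

Derivation:
Step 0: ref 4 → FAULT, frames=[4,-]
Step 1: ref 4 → HIT, frames=[4,-]
Step 2: ref 6 → FAULT, frames=[4,6]
Step 3: ref 5 → FAULT (evict 4), frames=[5,6]
Step 4: ref 5 → HIT, frames=[5,6]
Step 5: ref 2 → FAULT (evict 6), frames=[5,2]
Step 6: ref 2 → HIT, frames=[5,2]
Step 7: ref 6 → FAULT (evict 5), frames=[6,2]
Step 8: ref 1 → FAULT (evict 2), frames=[6,1]
Step 9: ref 2 → FAULT (evict 6), frames=[2,1]
Step 10: ref 2 → HIT, frames=[2,1]
Total faults: 7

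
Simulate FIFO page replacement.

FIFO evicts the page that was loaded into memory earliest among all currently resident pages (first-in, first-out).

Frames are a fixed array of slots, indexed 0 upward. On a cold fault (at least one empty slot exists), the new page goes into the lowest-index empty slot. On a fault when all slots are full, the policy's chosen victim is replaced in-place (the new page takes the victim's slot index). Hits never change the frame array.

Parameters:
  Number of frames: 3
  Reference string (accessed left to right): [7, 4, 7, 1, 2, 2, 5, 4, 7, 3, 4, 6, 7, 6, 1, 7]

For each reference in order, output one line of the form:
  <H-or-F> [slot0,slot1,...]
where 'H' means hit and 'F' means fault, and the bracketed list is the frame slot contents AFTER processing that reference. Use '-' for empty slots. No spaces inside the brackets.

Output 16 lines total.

F [7,-,-]
F [7,4,-]
H [7,4,-]
F [7,4,1]
F [2,4,1]
H [2,4,1]
F [2,5,1]
F [2,5,4]
F [7,5,4]
F [7,3,4]
H [7,3,4]
F [7,3,6]
H [7,3,6]
H [7,3,6]
F [1,3,6]
F [1,7,6]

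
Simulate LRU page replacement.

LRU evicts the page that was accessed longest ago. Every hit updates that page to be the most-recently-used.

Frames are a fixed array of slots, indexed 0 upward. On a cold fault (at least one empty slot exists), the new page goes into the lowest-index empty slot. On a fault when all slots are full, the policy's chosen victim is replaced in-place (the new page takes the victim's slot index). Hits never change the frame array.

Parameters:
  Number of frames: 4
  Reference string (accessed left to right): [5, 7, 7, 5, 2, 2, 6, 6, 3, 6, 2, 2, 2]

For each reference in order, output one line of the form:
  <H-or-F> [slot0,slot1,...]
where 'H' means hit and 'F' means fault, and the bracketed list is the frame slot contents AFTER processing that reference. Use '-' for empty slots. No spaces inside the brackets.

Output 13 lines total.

F [5,-,-,-]
F [5,7,-,-]
H [5,7,-,-]
H [5,7,-,-]
F [5,7,2,-]
H [5,7,2,-]
F [5,7,2,6]
H [5,7,2,6]
F [5,3,2,6]
H [5,3,2,6]
H [5,3,2,6]
H [5,3,2,6]
H [5,3,2,6]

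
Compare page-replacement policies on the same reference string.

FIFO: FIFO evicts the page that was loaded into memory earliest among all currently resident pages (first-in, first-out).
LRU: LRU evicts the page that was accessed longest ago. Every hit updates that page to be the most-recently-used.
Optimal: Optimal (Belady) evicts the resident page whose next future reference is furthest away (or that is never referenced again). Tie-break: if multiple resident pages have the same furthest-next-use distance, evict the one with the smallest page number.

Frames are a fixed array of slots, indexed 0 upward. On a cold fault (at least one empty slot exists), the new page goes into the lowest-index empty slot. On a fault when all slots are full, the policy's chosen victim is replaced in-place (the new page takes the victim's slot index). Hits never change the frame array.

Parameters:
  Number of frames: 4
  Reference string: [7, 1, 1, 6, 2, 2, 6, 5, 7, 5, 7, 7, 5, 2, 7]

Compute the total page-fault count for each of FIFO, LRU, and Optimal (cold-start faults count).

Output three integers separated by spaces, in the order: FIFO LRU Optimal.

--- FIFO ---
  step 0: ref 7 -> FAULT, frames=[7,-,-,-] (faults so far: 1)
  step 1: ref 1 -> FAULT, frames=[7,1,-,-] (faults so far: 2)
  step 2: ref 1 -> HIT, frames=[7,1,-,-] (faults so far: 2)
  step 3: ref 6 -> FAULT, frames=[7,1,6,-] (faults so far: 3)
  step 4: ref 2 -> FAULT, frames=[7,1,6,2] (faults so far: 4)
  step 5: ref 2 -> HIT, frames=[7,1,6,2] (faults so far: 4)
  step 6: ref 6 -> HIT, frames=[7,1,6,2] (faults so far: 4)
  step 7: ref 5 -> FAULT, evict 7, frames=[5,1,6,2] (faults so far: 5)
  step 8: ref 7 -> FAULT, evict 1, frames=[5,7,6,2] (faults so far: 6)
  step 9: ref 5 -> HIT, frames=[5,7,6,2] (faults so far: 6)
  step 10: ref 7 -> HIT, frames=[5,7,6,2] (faults so far: 6)
  step 11: ref 7 -> HIT, frames=[5,7,6,2] (faults so far: 6)
  step 12: ref 5 -> HIT, frames=[5,7,6,2] (faults so far: 6)
  step 13: ref 2 -> HIT, frames=[5,7,6,2] (faults so far: 6)
  step 14: ref 7 -> HIT, frames=[5,7,6,2] (faults so far: 6)
  FIFO total faults: 6
--- LRU ---
  step 0: ref 7 -> FAULT, frames=[7,-,-,-] (faults so far: 1)
  step 1: ref 1 -> FAULT, frames=[7,1,-,-] (faults so far: 2)
  step 2: ref 1 -> HIT, frames=[7,1,-,-] (faults so far: 2)
  step 3: ref 6 -> FAULT, frames=[7,1,6,-] (faults so far: 3)
  step 4: ref 2 -> FAULT, frames=[7,1,6,2] (faults so far: 4)
  step 5: ref 2 -> HIT, frames=[7,1,6,2] (faults so far: 4)
  step 6: ref 6 -> HIT, frames=[7,1,6,2] (faults so far: 4)
  step 7: ref 5 -> FAULT, evict 7, frames=[5,1,6,2] (faults so far: 5)
  step 8: ref 7 -> FAULT, evict 1, frames=[5,7,6,2] (faults so far: 6)
  step 9: ref 5 -> HIT, frames=[5,7,6,2] (faults so far: 6)
  step 10: ref 7 -> HIT, frames=[5,7,6,2] (faults so far: 6)
  step 11: ref 7 -> HIT, frames=[5,7,6,2] (faults so far: 6)
  step 12: ref 5 -> HIT, frames=[5,7,6,2] (faults so far: 6)
  step 13: ref 2 -> HIT, frames=[5,7,6,2] (faults so far: 6)
  step 14: ref 7 -> HIT, frames=[5,7,6,2] (faults so far: 6)
  LRU total faults: 6
--- Optimal ---
  step 0: ref 7 -> FAULT, frames=[7,-,-,-] (faults so far: 1)
  step 1: ref 1 -> FAULT, frames=[7,1,-,-] (faults so far: 2)
  step 2: ref 1 -> HIT, frames=[7,1,-,-] (faults so far: 2)
  step 3: ref 6 -> FAULT, frames=[7,1,6,-] (faults so far: 3)
  step 4: ref 2 -> FAULT, frames=[7,1,6,2] (faults so far: 4)
  step 5: ref 2 -> HIT, frames=[7,1,6,2] (faults so far: 4)
  step 6: ref 6 -> HIT, frames=[7,1,6,2] (faults so far: 4)
  step 7: ref 5 -> FAULT, evict 1, frames=[7,5,6,2] (faults so far: 5)
  step 8: ref 7 -> HIT, frames=[7,5,6,2] (faults so far: 5)
  step 9: ref 5 -> HIT, frames=[7,5,6,2] (faults so far: 5)
  step 10: ref 7 -> HIT, frames=[7,5,6,2] (faults so far: 5)
  step 11: ref 7 -> HIT, frames=[7,5,6,2] (faults so far: 5)
  step 12: ref 5 -> HIT, frames=[7,5,6,2] (faults so far: 5)
  step 13: ref 2 -> HIT, frames=[7,5,6,2] (faults so far: 5)
  step 14: ref 7 -> HIT, frames=[7,5,6,2] (faults so far: 5)
  Optimal total faults: 5

Answer: 6 6 5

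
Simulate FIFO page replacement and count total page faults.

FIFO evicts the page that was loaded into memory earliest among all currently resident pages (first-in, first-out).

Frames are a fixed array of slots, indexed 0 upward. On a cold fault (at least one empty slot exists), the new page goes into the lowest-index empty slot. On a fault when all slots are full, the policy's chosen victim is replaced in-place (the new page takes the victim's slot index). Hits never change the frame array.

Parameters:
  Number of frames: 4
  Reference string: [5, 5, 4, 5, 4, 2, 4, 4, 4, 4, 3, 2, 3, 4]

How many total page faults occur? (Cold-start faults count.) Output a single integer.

Answer: 4

Derivation:
Step 0: ref 5 → FAULT, frames=[5,-,-,-]
Step 1: ref 5 → HIT, frames=[5,-,-,-]
Step 2: ref 4 → FAULT, frames=[5,4,-,-]
Step 3: ref 5 → HIT, frames=[5,4,-,-]
Step 4: ref 4 → HIT, frames=[5,4,-,-]
Step 5: ref 2 → FAULT, frames=[5,4,2,-]
Step 6: ref 4 → HIT, frames=[5,4,2,-]
Step 7: ref 4 → HIT, frames=[5,4,2,-]
Step 8: ref 4 → HIT, frames=[5,4,2,-]
Step 9: ref 4 → HIT, frames=[5,4,2,-]
Step 10: ref 3 → FAULT, frames=[5,4,2,3]
Step 11: ref 2 → HIT, frames=[5,4,2,3]
Step 12: ref 3 → HIT, frames=[5,4,2,3]
Step 13: ref 4 → HIT, frames=[5,4,2,3]
Total faults: 4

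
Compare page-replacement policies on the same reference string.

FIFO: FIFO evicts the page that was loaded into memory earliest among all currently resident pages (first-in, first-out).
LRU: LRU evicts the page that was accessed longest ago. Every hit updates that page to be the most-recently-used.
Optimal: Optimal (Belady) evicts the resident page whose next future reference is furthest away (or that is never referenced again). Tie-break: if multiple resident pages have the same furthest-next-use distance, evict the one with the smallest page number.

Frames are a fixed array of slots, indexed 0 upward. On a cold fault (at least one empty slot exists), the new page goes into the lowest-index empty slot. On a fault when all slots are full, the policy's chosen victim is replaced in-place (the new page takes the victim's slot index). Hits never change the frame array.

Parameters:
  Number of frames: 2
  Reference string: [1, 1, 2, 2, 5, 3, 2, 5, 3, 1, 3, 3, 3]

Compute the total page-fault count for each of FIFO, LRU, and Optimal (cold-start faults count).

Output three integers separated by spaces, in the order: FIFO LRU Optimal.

Answer: 8 8 6

Derivation:
--- FIFO ---
  step 0: ref 1 -> FAULT, frames=[1,-] (faults so far: 1)
  step 1: ref 1 -> HIT, frames=[1,-] (faults so far: 1)
  step 2: ref 2 -> FAULT, frames=[1,2] (faults so far: 2)
  step 3: ref 2 -> HIT, frames=[1,2] (faults so far: 2)
  step 4: ref 5 -> FAULT, evict 1, frames=[5,2] (faults so far: 3)
  step 5: ref 3 -> FAULT, evict 2, frames=[5,3] (faults so far: 4)
  step 6: ref 2 -> FAULT, evict 5, frames=[2,3] (faults so far: 5)
  step 7: ref 5 -> FAULT, evict 3, frames=[2,5] (faults so far: 6)
  step 8: ref 3 -> FAULT, evict 2, frames=[3,5] (faults so far: 7)
  step 9: ref 1 -> FAULT, evict 5, frames=[3,1] (faults so far: 8)
  step 10: ref 3 -> HIT, frames=[3,1] (faults so far: 8)
  step 11: ref 3 -> HIT, frames=[3,1] (faults so far: 8)
  step 12: ref 3 -> HIT, frames=[3,1] (faults so far: 8)
  FIFO total faults: 8
--- LRU ---
  step 0: ref 1 -> FAULT, frames=[1,-] (faults so far: 1)
  step 1: ref 1 -> HIT, frames=[1,-] (faults so far: 1)
  step 2: ref 2 -> FAULT, frames=[1,2] (faults so far: 2)
  step 3: ref 2 -> HIT, frames=[1,2] (faults so far: 2)
  step 4: ref 5 -> FAULT, evict 1, frames=[5,2] (faults so far: 3)
  step 5: ref 3 -> FAULT, evict 2, frames=[5,3] (faults so far: 4)
  step 6: ref 2 -> FAULT, evict 5, frames=[2,3] (faults so far: 5)
  step 7: ref 5 -> FAULT, evict 3, frames=[2,5] (faults so far: 6)
  step 8: ref 3 -> FAULT, evict 2, frames=[3,5] (faults so far: 7)
  step 9: ref 1 -> FAULT, evict 5, frames=[3,1] (faults so far: 8)
  step 10: ref 3 -> HIT, frames=[3,1] (faults so far: 8)
  step 11: ref 3 -> HIT, frames=[3,1] (faults so far: 8)
  step 12: ref 3 -> HIT, frames=[3,1] (faults so far: 8)
  LRU total faults: 8
--- Optimal ---
  step 0: ref 1 -> FAULT, frames=[1,-] (faults so far: 1)
  step 1: ref 1 -> HIT, frames=[1,-] (faults so far: 1)
  step 2: ref 2 -> FAULT, frames=[1,2] (faults so far: 2)
  step 3: ref 2 -> HIT, frames=[1,2] (faults so far: 2)
  step 4: ref 5 -> FAULT, evict 1, frames=[5,2] (faults so far: 3)
  step 5: ref 3 -> FAULT, evict 5, frames=[3,2] (faults so far: 4)
  step 6: ref 2 -> HIT, frames=[3,2] (faults so far: 4)
  step 7: ref 5 -> FAULT, evict 2, frames=[3,5] (faults so far: 5)
  step 8: ref 3 -> HIT, frames=[3,5] (faults so far: 5)
  step 9: ref 1 -> FAULT, evict 5, frames=[3,1] (faults so far: 6)
  step 10: ref 3 -> HIT, frames=[3,1] (faults so far: 6)
  step 11: ref 3 -> HIT, frames=[3,1] (faults so far: 6)
  step 12: ref 3 -> HIT, frames=[3,1] (faults so far: 6)
  Optimal total faults: 6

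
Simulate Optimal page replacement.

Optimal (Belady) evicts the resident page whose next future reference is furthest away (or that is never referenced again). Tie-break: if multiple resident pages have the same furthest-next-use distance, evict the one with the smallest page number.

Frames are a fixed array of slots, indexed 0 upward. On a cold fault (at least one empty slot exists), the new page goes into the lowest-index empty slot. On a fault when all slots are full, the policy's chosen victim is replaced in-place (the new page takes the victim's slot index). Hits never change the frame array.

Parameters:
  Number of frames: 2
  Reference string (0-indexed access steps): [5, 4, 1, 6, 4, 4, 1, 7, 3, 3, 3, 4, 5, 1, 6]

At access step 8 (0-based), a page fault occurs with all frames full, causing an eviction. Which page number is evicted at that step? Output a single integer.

Step 0: ref 5 -> FAULT, frames=[5,-]
Step 1: ref 4 -> FAULT, frames=[5,4]
Step 2: ref 1 -> FAULT, evict 5, frames=[1,4]
Step 3: ref 6 -> FAULT, evict 1, frames=[6,4]
Step 4: ref 4 -> HIT, frames=[6,4]
Step 5: ref 4 -> HIT, frames=[6,4]
Step 6: ref 1 -> FAULT, evict 6, frames=[1,4]
Step 7: ref 7 -> FAULT, evict 1, frames=[7,4]
Step 8: ref 3 -> FAULT, evict 7, frames=[3,4]
At step 8: evicted page 7

Answer: 7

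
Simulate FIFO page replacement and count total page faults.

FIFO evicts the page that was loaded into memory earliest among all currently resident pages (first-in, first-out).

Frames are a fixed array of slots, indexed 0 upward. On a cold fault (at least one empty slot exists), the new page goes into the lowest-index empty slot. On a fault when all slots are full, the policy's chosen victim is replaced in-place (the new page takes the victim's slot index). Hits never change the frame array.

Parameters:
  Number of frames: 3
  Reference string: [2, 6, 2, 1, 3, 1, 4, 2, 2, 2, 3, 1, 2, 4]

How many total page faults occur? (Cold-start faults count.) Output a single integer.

Step 0: ref 2 → FAULT, frames=[2,-,-]
Step 1: ref 6 → FAULT, frames=[2,6,-]
Step 2: ref 2 → HIT, frames=[2,6,-]
Step 3: ref 1 → FAULT, frames=[2,6,1]
Step 4: ref 3 → FAULT (evict 2), frames=[3,6,1]
Step 5: ref 1 → HIT, frames=[3,6,1]
Step 6: ref 4 → FAULT (evict 6), frames=[3,4,1]
Step 7: ref 2 → FAULT (evict 1), frames=[3,4,2]
Step 8: ref 2 → HIT, frames=[3,4,2]
Step 9: ref 2 → HIT, frames=[3,4,2]
Step 10: ref 3 → HIT, frames=[3,4,2]
Step 11: ref 1 → FAULT (evict 3), frames=[1,4,2]
Step 12: ref 2 → HIT, frames=[1,4,2]
Step 13: ref 4 → HIT, frames=[1,4,2]
Total faults: 7

Answer: 7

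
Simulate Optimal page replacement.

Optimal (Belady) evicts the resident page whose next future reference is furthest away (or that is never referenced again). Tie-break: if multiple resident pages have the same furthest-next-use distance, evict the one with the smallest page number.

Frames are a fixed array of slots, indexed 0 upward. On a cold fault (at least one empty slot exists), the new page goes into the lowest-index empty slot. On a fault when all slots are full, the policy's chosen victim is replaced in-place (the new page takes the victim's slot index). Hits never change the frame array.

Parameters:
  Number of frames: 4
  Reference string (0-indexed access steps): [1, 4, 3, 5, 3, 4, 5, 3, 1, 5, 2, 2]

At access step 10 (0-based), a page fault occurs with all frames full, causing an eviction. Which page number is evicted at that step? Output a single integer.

Answer: 1

Derivation:
Step 0: ref 1 -> FAULT, frames=[1,-,-,-]
Step 1: ref 4 -> FAULT, frames=[1,4,-,-]
Step 2: ref 3 -> FAULT, frames=[1,4,3,-]
Step 3: ref 5 -> FAULT, frames=[1,4,3,5]
Step 4: ref 3 -> HIT, frames=[1,4,3,5]
Step 5: ref 4 -> HIT, frames=[1,4,3,5]
Step 6: ref 5 -> HIT, frames=[1,4,3,5]
Step 7: ref 3 -> HIT, frames=[1,4,3,5]
Step 8: ref 1 -> HIT, frames=[1,4,3,5]
Step 9: ref 5 -> HIT, frames=[1,4,3,5]
Step 10: ref 2 -> FAULT, evict 1, frames=[2,4,3,5]
At step 10: evicted page 1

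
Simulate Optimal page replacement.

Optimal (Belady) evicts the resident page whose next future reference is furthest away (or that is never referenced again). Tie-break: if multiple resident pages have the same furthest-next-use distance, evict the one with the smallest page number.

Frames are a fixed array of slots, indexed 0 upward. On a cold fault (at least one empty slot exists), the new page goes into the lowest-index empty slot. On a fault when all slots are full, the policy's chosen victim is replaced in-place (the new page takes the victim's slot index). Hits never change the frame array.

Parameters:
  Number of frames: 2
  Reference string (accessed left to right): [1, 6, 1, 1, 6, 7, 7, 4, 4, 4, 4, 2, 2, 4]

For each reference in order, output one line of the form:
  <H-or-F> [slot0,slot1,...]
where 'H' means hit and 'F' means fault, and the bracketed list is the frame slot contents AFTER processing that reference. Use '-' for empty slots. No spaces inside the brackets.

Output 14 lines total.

F [1,-]
F [1,6]
H [1,6]
H [1,6]
H [1,6]
F [7,6]
H [7,6]
F [7,4]
H [7,4]
H [7,4]
H [7,4]
F [2,4]
H [2,4]
H [2,4]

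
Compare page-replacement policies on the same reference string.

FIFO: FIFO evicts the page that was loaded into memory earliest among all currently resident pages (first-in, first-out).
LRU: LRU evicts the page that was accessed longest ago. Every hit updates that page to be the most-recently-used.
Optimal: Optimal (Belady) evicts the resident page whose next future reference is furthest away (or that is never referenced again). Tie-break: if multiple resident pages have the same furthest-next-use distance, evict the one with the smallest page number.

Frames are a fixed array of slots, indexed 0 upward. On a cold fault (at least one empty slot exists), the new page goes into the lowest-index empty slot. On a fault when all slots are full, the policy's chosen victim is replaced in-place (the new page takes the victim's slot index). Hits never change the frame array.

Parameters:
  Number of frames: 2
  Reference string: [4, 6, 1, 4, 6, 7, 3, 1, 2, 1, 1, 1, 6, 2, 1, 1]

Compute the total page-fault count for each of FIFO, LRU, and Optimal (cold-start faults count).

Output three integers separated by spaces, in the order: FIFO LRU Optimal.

--- FIFO ---
  step 0: ref 4 -> FAULT, frames=[4,-] (faults so far: 1)
  step 1: ref 6 -> FAULT, frames=[4,6] (faults so far: 2)
  step 2: ref 1 -> FAULT, evict 4, frames=[1,6] (faults so far: 3)
  step 3: ref 4 -> FAULT, evict 6, frames=[1,4] (faults so far: 4)
  step 4: ref 6 -> FAULT, evict 1, frames=[6,4] (faults so far: 5)
  step 5: ref 7 -> FAULT, evict 4, frames=[6,7] (faults so far: 6)
  step 6: ref 3 -> FAULT, evict 6, frames=[3,7] (faults so far: 7)
  step 7: ref 1 -> FAULT, evict 7, frames=[3,1] (faults so far: 8)
  step 8: ref 2 -> FAULT, evict 3, frames=[2,1] (faults so far: 9)
  step 9: ref 1 -> HIT, frames=[2,1] (faults so far: 9)
  step 10: ref 1 -> HIT, frames=[2,1] (faults so far: 9)
  step 11: ref 1 -> HIT, frames=[2,1] (faults so far: 9)
  step 12: ref 6 -> FAULT, evict 1, frames=[2,6] (faults so far: 10)
  step 13: ref 2 -> HIT, frames=[2,6] (faults so far: 10)
  step 14: ref 1 -> FAULT, evict 2, frames=[1,6] (faults so far: 11)
  step 15: ref 1 -> HIT, frames=[1,6] (faults so far: 11)
  FIFO total faults: 11
--- LRU ---
  step 0: ref 4 -> FAULT, frames=[4,-] (faults so far: 1)
  step 1: ref 6 -> FAULT, frames=[4,6] (faults so far: 2)
  step 2: ref 1 -> FAULT, evict 4, frames=[1,6] (faults so far: 3)
  step 3: ref 4 -> FAULT, evict 6, frames=[1,4] (faults so far: 4)
  step 4: ref 6 -> FAULT, evict 1, frames=[6,4] (faults so far: 5)
  step 5: ref 7 -> FAULT, evict 4, frames=[6,7] (faults so far: 6)
  step 6: ref 3 -> FAULT, evict 6, frames=[3,7] (faults so far: 7)
  step 7: ref 1 -> FAULT, evict 7, frames=[3,1] (faults so far: 8)
  step 8: ref 2 -> FAULT, evict 3, frames=[2,1] (faults so far: 9)
  step 9: ref 1 -> HIT, frames=[2,1] (faults so far: 9)
  step 10: ref 1 -> HIT, frames=[2,1] (faults so far: 9)
  step 11: ref 1 -> HIT, frames=[2,1] (faults so far: 9)
  step 12: ref 6 -> FAULT, evict 2, frames=[6,1] (faults so far: 10)
  step 13: ref 2 -> FAULT, evict 1, frames=[6,2] (faults so far: 11)
  step 14: ref 1 -> FAULT, evict 6, frames=[1,2] (faults so far: 12)
  step 15: ref 1 -> HIT, frames=[1,2] (faults so far: 12)
  LRU total faults: 12
--- Optimal ---
  step 0: ref 4 -> FAULT, frames=[4,-] (faults so far: 1)
  step 1: ref 6 -> FAULT, frames=[4,6] (faults so far: 2)
  step 2: ref 1 -> FAULT, evict 6, frames=[4,1] (faults so far: 3)
  step 3: ref 4 -> HIT, frames=[4,1] (faults so far: 3)
  step 4: ref 6 -> FAULT, evict 4, frames=[6,1] (faults so far: 4)
  step 5: ref 7 -> FAULT, evict 6, frames=[7,1] (faults so far: 5)
  step 6: ref 3 -> FAULT, evict 7, frames=[3,1] (faults so far: 6)
  step 7: ref 1 -> HIT, frames=[3,1] (faults so far: 6)
  step 8: ref 2 -> FAULT, evict 3, frames=[2,1] (faults so far: 7)
  step 9: ref 1 -> HIT, frames=[2,1] (faults so far: 7)
  step 10: ref 1 -> HIT, frames=[2,1] (faults so far: 7)
  step 11: ref 1 -> HIT, frames=[2,1] (faults so far: 7)
  step 12: ref 6 -> FAULT, evict 1, frames=[2,6] (faults so far: 8)
  step 13: ref 2 -> HIT, frames=[2,6] (faults so far: 8)
  step 14: ref 1 -> FAULT, evict 2, frames=[1,6] (faults so far: 9)
  step 15: ref 1 -> HIT, frames=[1,6] (faults so far: 9)
  Optimal total faults: 9

Answer: 11 12 9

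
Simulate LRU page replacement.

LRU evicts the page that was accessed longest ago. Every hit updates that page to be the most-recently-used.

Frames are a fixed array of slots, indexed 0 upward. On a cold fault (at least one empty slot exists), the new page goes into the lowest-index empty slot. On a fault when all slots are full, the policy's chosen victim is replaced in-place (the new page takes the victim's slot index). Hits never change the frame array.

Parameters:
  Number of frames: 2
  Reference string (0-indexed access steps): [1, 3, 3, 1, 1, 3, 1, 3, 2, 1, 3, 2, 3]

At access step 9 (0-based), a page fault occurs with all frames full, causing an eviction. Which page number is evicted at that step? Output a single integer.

Step 0: ref 1 -> FAULT, frames=[1,-]
Step 1: ref 3 -> FAULT, frames=[1,3]
Step 2: ref 3 -> HIT, frames=[1,3]
Step 3: ref 1 -> HIT, frames=[1,3]
Step 4: ref 1 -> HIT, frames=[1,3]
Step 5: ref 3 -> HIT, frames=[1,3]
Step 6: ref 1 -> HIT, frames=[1,3]
Step 7: ref 3 -> HIT, frames=[1,3]
Step 8: ref 2 -> FAULT, evict 1, frames=[2,3]
Step 9: ref 1 -> FAULT, evict 3, frames=[2,1]
At step 9: evicted page 3

Answer: 3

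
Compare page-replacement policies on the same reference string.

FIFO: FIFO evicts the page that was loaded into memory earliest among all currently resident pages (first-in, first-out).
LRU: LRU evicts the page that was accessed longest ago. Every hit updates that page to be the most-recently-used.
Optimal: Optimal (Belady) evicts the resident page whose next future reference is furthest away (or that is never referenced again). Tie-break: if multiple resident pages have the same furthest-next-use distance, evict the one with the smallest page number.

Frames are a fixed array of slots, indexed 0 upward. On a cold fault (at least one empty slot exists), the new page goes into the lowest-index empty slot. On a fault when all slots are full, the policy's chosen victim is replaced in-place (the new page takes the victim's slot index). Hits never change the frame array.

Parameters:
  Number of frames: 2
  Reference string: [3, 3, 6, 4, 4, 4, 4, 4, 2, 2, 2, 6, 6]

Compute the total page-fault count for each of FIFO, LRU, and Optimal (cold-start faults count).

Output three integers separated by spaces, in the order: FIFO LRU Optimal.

--- FIFO ---
  step 0: ref 3 -> FAULT, frames=[3,-] (faults so far: 1)
  step 1: ref 3 -> HIT, frames=[3,-] (faults so far: 1)
  step 2: ref 6 -> FAULT, frames=[3,6] (faults so far: 2)
  step 3: ref 4 -> FAULT, evict 3, frames=[4,6] (faults so far: 3)
  step 4: ref 4 -> HIT, frames=[4,6] (faults so far: 3)
  step 5: ref 4 -> HIT, frames=[4,6] (faults so far: 3)
  step 6: ref 4 -> HIT, frames=[4,6] (faults so far: 3)
  step 7: ref 4 -> HIT, frames=[4,6] (faults so far: 3)
  step 8: ref 2 -> FAULT, evict 6, frames=[4,2] (faults so far: 4)
  step 9: ref 2 -> HIT, frames=[4,2] (faults so far: 4)
  step 10: ref 2 -> HIT, frames=[4,2] (faults so far: 4)
  step 11: ref 6 -> FAULT, evict 4, frames=[6,2] (faults so far: 5)
  step 12: ref 6 -> HIT, frames=[6,2] (faults so far: 5)
  FIFO total faults: 5
--- LRU ---
  step 0: ref 3 -> FAULT, frames=[3,-] (faults so far: 1)
  step 1: ref 3 -> HIT, frames=[3,-] (faults so far: 1)
  step 2: ref 6 -> FAULT, frames=[3,6] (faults so far: 2)
  step 3: ref 4 -> FAULT, evict 3, frames=[4,6] (faults so far: 3)
  step 4: ref 4 -> HIT, frames=[4,6] (faults so far: 3)
  step 5: ref 4 -> HIT, frames=[4,6] (faults so far: 3)
  step 6: ref 4 -> HIT, frames=[4,6] (faults so far: 3)
  step 7: ref 4 -> HIT, frames=[4,6] (faults so far: 3)
  step 8: ref 2 -> FAULT, evict 6, frames=[4,2] (faults so far: 4)
  step 9: ref 2 -> HIT, frames=[4,2] (faults so far: 4)
  step 10: ref 2 -> HIT, frames=[4,2] (faults so far: 4)
  step 11: ref 6 -> FAULT, evict 4, frames=[6,2] (faults so far: 5)
  step 12: ref 6 -> HIT, frames=[6,2] (faults so far: 5)
  LRU total faults: 5
--- Optimal ---
  step 0: ref 3 -> FAULT, frames=[3,-] (faults so far: 1)
  step 1: ref 3 -> HIT, frames=[3,-] (faults so far: 1)
  step 2: ref 6 -> FAULT, frames=[3,6] (faults so far: 2)
  step 3: ref 4 -> FAULT, evict 3, frames=[4,6] (faults so far: 3)
  step 4: ref 4 -> HIT, frames=[4,6] (faults so far: 3)
  step 5: ref 4 -> HIT, frames=[4,6] (faults so far: 3)
  step 6: ref 4 -> HIT, frames=[4,6] (faults so far: 3)
  step 7: ref 4 -> HIT, frames=[4,6] (faults so far: 3)
  step 8: ref 2 -> FAULT, evict 4, frames=[2,6] (faults so far: 4)
  step 9: ref 2 -> HIT, frames=[2,6] (faults so far: 4)
  step 10: ref 2 -> HIT, frames=[2,6] (faults so far: 4)
  step 11: ref 6 -> HIT, frames=[2,6] (faults so far: 4)
  step 12: ref 6 -> HIT, frames=[2,6] (faults so far: 4)
  Optimal total faults: 4

Answer: 5 5 4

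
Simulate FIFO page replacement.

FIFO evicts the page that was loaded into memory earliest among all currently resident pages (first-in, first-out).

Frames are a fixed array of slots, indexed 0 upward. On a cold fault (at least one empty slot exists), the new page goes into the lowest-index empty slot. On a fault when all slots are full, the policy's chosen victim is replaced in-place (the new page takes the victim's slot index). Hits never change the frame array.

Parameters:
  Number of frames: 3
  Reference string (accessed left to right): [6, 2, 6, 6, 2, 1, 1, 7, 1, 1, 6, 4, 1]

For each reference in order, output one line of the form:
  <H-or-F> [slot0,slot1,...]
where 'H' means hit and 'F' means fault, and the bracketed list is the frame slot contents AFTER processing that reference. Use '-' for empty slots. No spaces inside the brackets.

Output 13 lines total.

F [6,-,-]
F [6,2,-]
H [6,2,-]
H [6,2,-]
H [6,2,-]
F [6,2,1]
H [6,2,1]
F [7,2,1]
H [7,2,1]
H [7,2,1]
F [7,6,1]
F [7,6,4]
F [1,6,4]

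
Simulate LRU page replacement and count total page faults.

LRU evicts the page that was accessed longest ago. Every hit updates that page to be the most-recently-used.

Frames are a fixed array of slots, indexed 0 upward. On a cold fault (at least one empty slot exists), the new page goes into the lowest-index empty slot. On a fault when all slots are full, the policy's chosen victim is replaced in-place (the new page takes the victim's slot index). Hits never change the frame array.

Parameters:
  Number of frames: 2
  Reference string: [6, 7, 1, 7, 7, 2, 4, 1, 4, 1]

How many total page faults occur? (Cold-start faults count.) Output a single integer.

Step 0: ref 6 → FAULT, frames=[6,-]
Step 1: ref 7 → FAULT, frames=[6,7]
Step 2: ref 1 → FAULT (evict 6), frames=[1,7]
Step 3: ref 7 → HIT, frames=[1,7]
Step 4: ref 7 → HIT, frames=[1,7]
Step 5: ref 2 → FAULT (evict 1), frames=[2,7]
Step 6: ref 4 → FAULT (evict 7), frames=[2,4]
Step 7: ref 1 → FAULT (evict 2), frames=[1,4]
Step 8: ref 4 → HIT, frames=[1,4]
Step 9: ref 1 → HIT, frames=[1,4]
Total faults: 6

Answer: 6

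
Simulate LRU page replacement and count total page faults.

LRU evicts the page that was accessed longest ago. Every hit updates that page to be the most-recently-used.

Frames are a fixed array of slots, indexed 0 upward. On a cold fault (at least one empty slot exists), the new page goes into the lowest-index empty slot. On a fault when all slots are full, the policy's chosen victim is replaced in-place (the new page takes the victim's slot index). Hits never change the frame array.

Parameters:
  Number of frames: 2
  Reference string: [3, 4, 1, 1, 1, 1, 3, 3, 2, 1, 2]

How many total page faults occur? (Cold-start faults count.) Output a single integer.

Answer: 6

Derivation:
Step 0: ref 3 → FAULT, frames=[3,-]
Step 1: ref 4 → FAULT, frames=[3,4]
Step 2: ref 1 → FAULT (evict 3), frames=[1,4]
Step 3: ref 1 → HIT, frames=[1,4]
Step 4: ref 1 → HIT, frames=[1,4]
Step 5: ref 1 → HIT, frames=[1,4]
Step 6: ref 3 → FAULT (evict 4), frames=[1,3]
Step 7: ref 3 → HIT, frames=[1,3]
Step 8: ref 2 → FAULT (evict 1), frames=[2,3]
Step 9: ref 1 → FAULT (evict 3), frames=[2,1]
Step 10: ref 2 → HIT, frames=[2,1]
Total faults: 6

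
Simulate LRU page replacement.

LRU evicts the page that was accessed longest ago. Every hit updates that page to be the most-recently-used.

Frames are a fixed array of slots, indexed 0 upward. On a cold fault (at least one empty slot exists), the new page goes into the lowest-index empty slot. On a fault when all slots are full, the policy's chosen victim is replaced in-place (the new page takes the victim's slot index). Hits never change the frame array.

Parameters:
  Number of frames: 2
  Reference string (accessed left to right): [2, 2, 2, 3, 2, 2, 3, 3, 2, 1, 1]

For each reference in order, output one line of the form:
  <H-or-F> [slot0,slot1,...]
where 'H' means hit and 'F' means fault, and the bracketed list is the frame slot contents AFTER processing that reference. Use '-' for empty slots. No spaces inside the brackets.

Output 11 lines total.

F [2,-]
H [2,-]
H [2,-]
F [2,3]
H [2,3]
H [2,3]
H [2,3]
H [2,3]
H [2,3]
F [2,1]
H [2,1]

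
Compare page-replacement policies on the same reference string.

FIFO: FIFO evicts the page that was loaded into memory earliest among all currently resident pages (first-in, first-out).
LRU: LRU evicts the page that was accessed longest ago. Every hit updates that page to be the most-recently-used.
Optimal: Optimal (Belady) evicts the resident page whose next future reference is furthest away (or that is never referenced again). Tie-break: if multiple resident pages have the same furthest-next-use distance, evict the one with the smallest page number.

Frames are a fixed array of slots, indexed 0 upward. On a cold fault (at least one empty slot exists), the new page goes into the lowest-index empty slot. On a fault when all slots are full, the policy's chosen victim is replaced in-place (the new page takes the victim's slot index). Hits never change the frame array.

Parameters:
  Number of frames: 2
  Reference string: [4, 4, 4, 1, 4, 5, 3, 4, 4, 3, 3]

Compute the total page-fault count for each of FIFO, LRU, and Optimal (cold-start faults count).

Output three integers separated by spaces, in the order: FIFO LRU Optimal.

--- FIFO ---
  step 0: ref 4 -> FAULT, frames=[4,-] (faults so far: 1)
  step 1: ref 4 -> HIT, frames=[4,-] (faults so far: 1)
  step 2: ref 4 -> HIT, frames=[4,-] (faults so far: 1)
  step 3: ref 1 -> FAULT, frames=[4,1] (faults so far: 2)
  step 4: ref 4 -> HIT, frames=[4,1] (faults so far: 2)
  step 5: ref 5 -> FAULT, evict 4, frames=[5,1] (faults so far: 3)
  step 6: ref 3 -> FAULT, evict 1, frames=[5,3] (faults so far: 4)
  step 7: ref 4 -> FAULT, evict 5, frames=[4,3] (faults so far: 5)
  step 8: ref 4 -> HIT, frames=[4,3] (faults so far: 5)
  step 9: ref 3 -> HIT, frames=[4,3] (faults so far: 5)
  step 10: ref 3 -> HIT, frames=[4,3] (faults so far: 5)
  FIFO total faults: 5
--- LRU ---
  step 0: ref 4 -> FAULT, frames=[4,-] (faults so far: 1)
  step 1: ref 4 -> HIT, frames=[4,-] (faults so far: 1)
  step 2: ref 4 -> HIT, frames=[4,-] (faults so far: 1)
  step 3: ref 1 -> FAULT, frames=[4,1] (faults so far: 2)
  step 4: ref 4 -> HIT, frames=[4,1] (faults so far: 2)
  step 5: ref 5 -> FAULT, evict 1, frames=[4,5] (faults so far: 3)
  step 6: ref 3 -> FAULT, evict 4, frames=[3,5] (faults so far: 4)
  step 7: ref 4 -> FAULT, evict 5, frames=[3,4] (faults so far: 5)
  step 8: ref 4 -> HIT, frames=[3,4] (faults so far: 5)
  step 9: ref 3 -> HIT, frames=[3,4] (faults so far: 5)
  step 10: ref 3 -> HIT, frames=[3,4] (faults so far: 5)
  LRU total faults: 5
--- Optimal ---
  step 0: ref 4 -> FAULT, frames=[4,-] (faults so far: 1)
  step 1: ref 4 -> HIT, frames=[4,-] (faults so far: 1)
  step 2: ref 4 -> HIT, frames=[4,-] (faults so far: 1)
  step 3: ref 1 -> FAULT, frames=[4,1] (faults so far: 2)
  step 4: ref 4 -> HIT, frames=[4,1] (faults so far: 2)
  step 5: ref 5 -> FAULT, evict 1, frames=[4,5] (faults so far: 3)
  step 6: ref 3 -> FAULT, evict 5, frames=[4,3] (faults so far: 4)
  step 7: ref 4 -> HIT, frames=[4,3] (faults so far: 4)
  step 8: ref 4 -> HIT, frames=[4,3] (faults so far: 4)
  step 9: ref 3 -> HIT, frames=[4,3] (faults so far: 4)
  step 10: ref 3 -> HIT, frames=[4,3] (faults so far: 4)
  Optimal total faults: 4

Answer: 5 5 4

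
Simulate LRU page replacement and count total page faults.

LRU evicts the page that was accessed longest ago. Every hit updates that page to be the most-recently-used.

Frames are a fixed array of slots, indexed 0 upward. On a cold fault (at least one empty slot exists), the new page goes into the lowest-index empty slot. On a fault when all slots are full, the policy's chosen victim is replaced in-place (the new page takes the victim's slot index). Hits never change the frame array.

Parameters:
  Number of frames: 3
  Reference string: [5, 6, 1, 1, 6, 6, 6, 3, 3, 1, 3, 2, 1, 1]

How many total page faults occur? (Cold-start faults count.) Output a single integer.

Answer: 5

Derivation:
Step 0: ref 5 → FAULT, frames=[5,-,-]
Step 1: ref 6 → FAULT, frames=[5,6,-]
Step 2: ref 1 → FAULT, frames=[5,6,1]
Step 3: ref 1 → HIT, frames=[5,6,1]
Step 4: ref 6 → HIT, frames=[5,6,1]
Step 5: ref 6 → HIT, frames=[5,6,1]
Step 6: ref 6 → HIT, frames=[5,6,1]
Step 7: ref 3 → FAULT (evict 5), frames=[3,6,1]
Step 8: ref 3 → HIT, frames=[3,6,1]
Step 9: ref 1 → HIT, frames=[3,6,1]
Step 10: ref 3 → HIT, frames=[3,6,1]
Step 11: ref 2 → FAULT (evict 6), frames=[3,2,1]
Step 12: ref 1 → HIT, frames=[3,2,1]
Step 13: ref 1 → HIT, frames=[3,2,1]
Total faults: 5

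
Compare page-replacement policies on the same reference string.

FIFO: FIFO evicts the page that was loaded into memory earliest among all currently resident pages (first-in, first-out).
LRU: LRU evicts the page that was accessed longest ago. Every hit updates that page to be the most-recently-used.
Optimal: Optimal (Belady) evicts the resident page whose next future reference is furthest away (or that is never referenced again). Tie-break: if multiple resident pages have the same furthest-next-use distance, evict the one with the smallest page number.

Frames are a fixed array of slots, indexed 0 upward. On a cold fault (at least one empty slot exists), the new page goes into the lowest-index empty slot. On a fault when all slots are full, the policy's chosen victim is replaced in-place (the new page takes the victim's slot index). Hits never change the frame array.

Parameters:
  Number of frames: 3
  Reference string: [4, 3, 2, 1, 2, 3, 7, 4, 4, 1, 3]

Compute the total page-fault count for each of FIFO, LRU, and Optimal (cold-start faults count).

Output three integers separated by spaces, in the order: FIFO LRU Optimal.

--- FIFO ---
  step 0: ref 4 -> FAULT, frames=[4,-,-] (faults so far: 1)
  step 1: ref 3 -> FAULT, frames=[4,3,-] (faults so far: 2)
  step 2: ref 2 -> FAULT, frames=[4,3,2] (faults so far: 3)
  step 3: ref 1 -> FAULT, evict 4, frames=[1,3,2] (faults so far: 4)
  step 4: ref 2 -> HIT, frames=[1,3,2] (faults so far: 4)
  step 5: ref 3 -> HIT, frames=[1,3,2] (faults so far: 4)
  step 6: ref 7 -> FAULT, evict 3, frames=[1,7,2] (faults so far: 5)
  step 7: ref 4 -> FAULT, evict 2, frames=[1,7,4] (faults so far: 6)
  step 8: ref 4 -> HIT, frames=[1,7,4] (faults so far: 6)
  step 9: ref 1 -> HIT, frames=[1,7,4] (faults so far: 6)
  step 10: ref 3 -> FAULT, evict 1, frames=[3,7,4] (faults so far: 7)
  FIFO total faults: 7
--- LRU ---
  step 0: ref 4 -> FAULT, frames=[4,-,-] (faults so far: 1)
  step 1: ref 3 -> FAULT, frames=[4,3,-] (faults so far: 2)
  step 2: ref 2 -> FAULT, frames=[4,3,2] (faults so far: 3)
  step 3: ref 1 -> FAULT, evict 4, frames=[1,3,2] (faults so far: 4)
  step 4: ref 2 -> HIT, frames=[1,3,2] (faults so far: 4)
  step 5: ref 3 -> HIT, frames=[1,3,2] (faults so far: 4)
  step 6: ref 7 -> FAULT, evict 1, frames=[7,3,2] (faults so far: 5)
  step 7: ref 4 -> FAULT, evict 2, frames=[7,3,4] (faults so far: 6)
  step 8: ref 4 -> HIT, frames=[7,3,4] (faults so far: 6)
  step 9: ref 1 -> FAULT, evict 3, frames=[7,1,4] (faults so far: 7)
  step 10: ref 3 -> FAULT, evict 7, frames=[3,1,4] (faults so far: 8)
  LRU total faults: 8
--- Optimal ---
  step 0: ref 4 -> FAULT, frames=[4,-,-] (faults so far: 1)
  step 1: ref 3 -> FAULT, frames=[4,3,-] (faults so far: 2)
  step 2: ref 2 -> FAULT, frames=[4,3,2] (faults so far: 3)
  step 3: ref 1 -> FAULT, evict 4, frames=[1,3,2] (faults so far: 4)
  step 4: ref 2 -> HIT, frames=[1,3,2] (faults so far: 4)
  step 5: ref 3 -> HIT, frames=[1,3,2] (faults so far: 4)
  step 6: ref 7 -> FAULT, evict 2, frames=[1,3,7] (faults so far: 5)
  step 7: ref 4 -> FAULT, evict 7, frames=[1,3,4] (faults so far: 6)
  step 8: ref 4 -> HIT, frames=[1,3,4] (faults so far: 6)
  step 9: ref 1 -> HIT, frames=[1,3,4] (faults so far: 6)
  step 10: ref 3 -> HIT, frames=[1,3,4] (faults so far: 6)
  Optimal total faults: 6

Answer: 7 8 6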